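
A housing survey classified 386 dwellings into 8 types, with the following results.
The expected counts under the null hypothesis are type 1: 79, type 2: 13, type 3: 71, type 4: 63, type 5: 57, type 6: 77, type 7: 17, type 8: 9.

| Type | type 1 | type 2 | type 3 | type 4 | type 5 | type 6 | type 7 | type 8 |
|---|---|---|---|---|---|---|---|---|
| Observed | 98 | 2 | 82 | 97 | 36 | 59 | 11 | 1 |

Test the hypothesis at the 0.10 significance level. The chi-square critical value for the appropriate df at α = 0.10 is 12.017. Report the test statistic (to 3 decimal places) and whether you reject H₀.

55.104; reject

type 1: (98 − 79)²/79 = 361/79 = 4.5696
type 2: (2 − 13)²/13 = 121/13 = 9.3077
type 3: (82 − 71)²/71 = 121/71 = 1.7042
type 4: (97 − 63)²/63 = 1156/63 = 18.3492
type 5: (36 − 57)²/57 = 441/57 = 7.7368
type 6: (59 − 77)²/77 = 324/77 = 4.2078
type 7: (11 − 17)²/17 = 36/17 = 2.1176
type 8: (1 − 9)²/9 = 64/9 = 7.1111
Sum = 55.104
df = 7. Since 55.104 > 12.017, we reject H₀.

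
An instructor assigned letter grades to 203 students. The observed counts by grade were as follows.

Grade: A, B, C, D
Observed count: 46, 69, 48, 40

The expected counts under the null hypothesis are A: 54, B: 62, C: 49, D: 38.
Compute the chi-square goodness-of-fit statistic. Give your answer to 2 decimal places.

cat         O        E   (O−E)²/E
A          46       54      1.185
B          69       62      0.790
C          48       49      0.020
D          40       38      0.105
Sum = 2.10

2.10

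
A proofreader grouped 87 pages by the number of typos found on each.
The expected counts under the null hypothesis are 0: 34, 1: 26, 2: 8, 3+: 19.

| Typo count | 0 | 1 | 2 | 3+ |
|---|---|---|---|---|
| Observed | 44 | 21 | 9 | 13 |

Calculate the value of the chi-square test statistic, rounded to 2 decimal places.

5.92

0: (44 − 34)²/34 = 100/34 = 2.941
1: (21 − 26)²/26 = 25/26 = 0.962
2: (9 − 8)²/8 = 1/8 = 0.125
3+: (13 − 19)²/19 = 36/19 = 1.895
Sum = 5.92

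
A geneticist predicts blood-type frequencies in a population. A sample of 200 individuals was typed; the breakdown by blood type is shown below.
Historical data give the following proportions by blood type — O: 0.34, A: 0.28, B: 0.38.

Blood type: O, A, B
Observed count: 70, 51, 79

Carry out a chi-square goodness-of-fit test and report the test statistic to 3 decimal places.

0.624

Expected counts E_i = n·p_i: 200×0.34 = 68, 200×0.28 = 56, 200×0.38 = 76.
χ² = (70−68)²/68 + (51−56)²/56 + (79−76)²/76
   = 0.0588 + 0.4464 + 0.1184
Sum = 0.624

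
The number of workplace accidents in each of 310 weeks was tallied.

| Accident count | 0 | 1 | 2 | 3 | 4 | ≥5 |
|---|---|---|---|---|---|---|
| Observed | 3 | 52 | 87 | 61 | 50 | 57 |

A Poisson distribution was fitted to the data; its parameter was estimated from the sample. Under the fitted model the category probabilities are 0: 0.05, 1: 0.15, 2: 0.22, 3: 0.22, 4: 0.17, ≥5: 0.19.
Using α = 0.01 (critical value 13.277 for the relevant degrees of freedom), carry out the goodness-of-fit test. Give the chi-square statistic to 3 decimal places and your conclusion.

16.873; reject

Expected counts E_i = n·p_i: 310×0.05 = 15.5, 310×0.15 = 46.5, 310×0.22 = 68.2, 310×0.22 = 68.2, 310×0.17 = 52.7, 310×0.19 = 58.9.
χ² = (3−15.5)²/15.5 + (52−46.5)²/46.5 + (87−68.2)²/68.2 + (61−68.2)²/68.2 + (50−52.7)²/52.7 + (57−58.9)²/58.9
   = 10.0806 + 0.6505 + 5.1824 + 0.7601 + 0.1383 + 0.0613
Sum = 16.873
df = 4. Since 16.873 > 13.277, we reject H₀.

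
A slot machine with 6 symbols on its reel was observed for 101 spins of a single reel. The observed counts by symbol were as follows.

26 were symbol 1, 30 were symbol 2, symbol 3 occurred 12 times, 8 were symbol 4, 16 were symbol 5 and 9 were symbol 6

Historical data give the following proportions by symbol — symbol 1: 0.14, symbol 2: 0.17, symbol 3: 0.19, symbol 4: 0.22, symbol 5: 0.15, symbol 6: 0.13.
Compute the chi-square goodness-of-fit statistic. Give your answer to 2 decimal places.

32.68

Expected counts E_i = n·p_i: 101×0.14 = 14.14, 101×0.17 = 17.17, 101×0.19 = 19.19, 101×0.22 = 22.22, 101×0.15 = 15.15, 101×0.13 = 13.13.
χ² = (26−14.14)²/14.14 + (30−17.17)²/17.17 + (12−19.19)²/19.19 + (8−22.22)²/22.22 + (16−15.15)²/15.15 + (9−13.13)²/13.13
   = 9.948 + 9.587 + 2.694 + 9.100 + 0.048 + 1.299
Sum = 32.68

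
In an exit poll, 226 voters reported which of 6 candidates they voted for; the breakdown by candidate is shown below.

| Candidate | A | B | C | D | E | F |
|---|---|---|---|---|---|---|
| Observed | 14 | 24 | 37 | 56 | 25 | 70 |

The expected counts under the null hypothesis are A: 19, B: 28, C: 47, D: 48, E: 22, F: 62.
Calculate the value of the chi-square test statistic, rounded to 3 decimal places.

χ² = (14−19)²/19 + (24−28)²/28 + (37−47)²/47 + (56−48)²/48 + (25−22)²/22 + (70−62)²/62
   = 1.3158 + 0.5714 + 2.1277 + 1.3333 + 0.4091 + 1.0323
Sum = 6.790

6.790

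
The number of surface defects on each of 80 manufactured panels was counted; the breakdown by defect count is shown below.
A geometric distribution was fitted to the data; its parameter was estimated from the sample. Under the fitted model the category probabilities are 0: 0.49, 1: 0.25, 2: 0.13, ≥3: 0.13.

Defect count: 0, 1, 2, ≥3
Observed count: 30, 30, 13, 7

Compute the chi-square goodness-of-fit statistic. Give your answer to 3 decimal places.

Expected counts E_i = n·p_i: 80×0.49 = 39.2, 80×0.25 = 20, 80×0.13 = 10.4, 80×0.13 = 10.4.
χ² = (30−39.2)²/39.2 + (30−20)²/20 + (13−10.4)²/10.4 + (7−10.4)²/10.4
   = 2.1592 + 5.0000 + 0.6500 + 1.1115
Sum = 8.921

8.921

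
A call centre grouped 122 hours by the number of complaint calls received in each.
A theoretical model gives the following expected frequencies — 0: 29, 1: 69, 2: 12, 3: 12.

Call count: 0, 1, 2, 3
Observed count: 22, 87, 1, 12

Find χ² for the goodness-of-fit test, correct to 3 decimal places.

16.469

χ² = (22−29)²/29 + (87−69)²/69 + (1−12)²/12 + (12−12)²/12
   = 1.6897 + 4.6957 + 10.0833 + 0.0000
Sum = 16.469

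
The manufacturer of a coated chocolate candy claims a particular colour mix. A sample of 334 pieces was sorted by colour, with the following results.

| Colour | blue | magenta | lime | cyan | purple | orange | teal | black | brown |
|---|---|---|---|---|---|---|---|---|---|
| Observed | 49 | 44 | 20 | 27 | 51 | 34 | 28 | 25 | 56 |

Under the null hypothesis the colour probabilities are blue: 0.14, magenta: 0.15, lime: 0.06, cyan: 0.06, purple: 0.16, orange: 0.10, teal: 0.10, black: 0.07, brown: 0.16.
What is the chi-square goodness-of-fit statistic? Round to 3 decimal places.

4.497

Expected counts E_i = n·p_i: 334×0.14 = 46.76, 334×0.15 = 50.1, 334×0.06 = 20.04, 334×0.06 = 20.04, 334×0.16 = 53.44, 334×0.10 = 33.4, 334×0.10 = 33.4, 334×0.07 = 23.38, 334×0.16 = 53.44.
blue: (49 − 46.76)²/46.76 = 5.0176/46.76 = 0.1073
magenta: (44 − 50.1)²/50.1 = 37.21/50.1 = 0.7427
lime: (20 − 20.04)²/20.04 = 0.0016/20.04 = 0.0001
cyan: (27 − 20.04)²/20.04 = 48.4416/20.04 = 2.4172
purple: (51 − 53.44)²/53.44 = 5.9536/53.44 = 0.1114
orange: (34 − 33.4)²/33.4 = 0.36/33.4 = 0.0108
teal: (28 − 33.4)²/33.4 = 29.16/33.4 = 0.8731
black: (25 − 23.38)²/23.38 = 2.6244/23.38 = 0.1122
brown: (56 − 53.44)²/53.44 = 6.5536/53.44 = 0.1226
Sum = 4.497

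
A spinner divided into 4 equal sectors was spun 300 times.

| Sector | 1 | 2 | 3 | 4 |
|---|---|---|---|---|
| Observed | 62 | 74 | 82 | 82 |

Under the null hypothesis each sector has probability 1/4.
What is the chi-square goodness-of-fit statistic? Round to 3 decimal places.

3.573

Expected count for each of the 4 categories: 300/4 = 75.
1: (62 − 75)²/75 = 169/75 = 2.2533
2: (74 − 75)²/75 = 1/75 = 0.0133
3: (82 − 75)²/75 = 49/75 = 0.6533
4: (82 − 75)²/75 = 49/75 = 0.6533
Sum = 3.573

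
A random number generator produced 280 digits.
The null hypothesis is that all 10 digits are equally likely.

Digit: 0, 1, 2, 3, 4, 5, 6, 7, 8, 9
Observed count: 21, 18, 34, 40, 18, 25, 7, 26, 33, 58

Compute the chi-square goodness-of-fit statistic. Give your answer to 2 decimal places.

Expected count for each of the 10 categories: 280/10 = 28.
χ² = (21−28)²/28 + (18−28)²/28 + (34−28)²/28 + (40−28)²/28 + (18−28)²/28 + (25−28)²/28 + (7−28)²/28 + (26−28)²/28 + (33−28)²/28 + (58−28)²/28
   = 1.750 + 3.571 + 1.286 + 5.143 + 3.571 + 0.321 + 15.750 + 0.143 + 0.893 + 32.143
Sum = 64.57

64.57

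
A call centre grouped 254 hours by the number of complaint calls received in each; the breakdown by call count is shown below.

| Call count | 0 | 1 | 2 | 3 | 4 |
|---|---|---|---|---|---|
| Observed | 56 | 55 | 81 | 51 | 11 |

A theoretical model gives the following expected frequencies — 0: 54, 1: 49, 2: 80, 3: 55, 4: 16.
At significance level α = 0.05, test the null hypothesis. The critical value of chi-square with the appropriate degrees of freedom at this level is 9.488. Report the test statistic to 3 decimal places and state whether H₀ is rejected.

cat         O        E   (O−E)²/E
0          56       54     0.0741
1          55       49     0.7347
2          81       80     0.0125
3          51       55     0.2909
4          11       16     1.5625
Sum = 2.675
df = 4. Since 2.675 < 9.488, we do not reject H₀.

2.675; do not reject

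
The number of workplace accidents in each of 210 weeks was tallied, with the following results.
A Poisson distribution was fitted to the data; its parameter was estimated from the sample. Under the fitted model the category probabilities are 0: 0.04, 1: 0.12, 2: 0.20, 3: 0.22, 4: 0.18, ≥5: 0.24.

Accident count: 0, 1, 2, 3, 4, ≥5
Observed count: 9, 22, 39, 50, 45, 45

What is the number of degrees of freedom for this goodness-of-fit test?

4

There are k = 6 categories and 1 parameter estimated from the data, so df = 6 − 1 − 1 = 4.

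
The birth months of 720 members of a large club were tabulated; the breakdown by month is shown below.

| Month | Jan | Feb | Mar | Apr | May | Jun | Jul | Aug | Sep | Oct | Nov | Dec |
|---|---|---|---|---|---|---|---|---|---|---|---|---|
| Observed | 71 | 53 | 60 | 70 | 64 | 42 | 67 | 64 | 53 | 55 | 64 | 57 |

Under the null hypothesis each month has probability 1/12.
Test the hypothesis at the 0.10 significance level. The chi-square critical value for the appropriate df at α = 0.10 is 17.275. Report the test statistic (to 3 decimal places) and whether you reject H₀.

Expected count for each of the 12 categories: 720/12 = 60.
χ² = (71−60)²/60 + (53−60)²/60 + (60−60)²/60 + (70−60)²/60 + (64−60)²/60 + (42−60)²/60 + (67−60)²/60 + (64−60)²/60 + (53−60)²/60 + (55−60)²/60 + (64−60)²/60 + (57−60)²/60
   = 2.0167 + 0.8167 + 0.0000 + 1.6667 + 0.2667 + 5.4000 + 0.8167 + 0.2667 + 0.8167 + 0.4167 + 0.2667 + 0.1500
Sum = 12.900
df = 11. Since 12.900 < 17.275, we do not reject H₀.

12.900; do not reject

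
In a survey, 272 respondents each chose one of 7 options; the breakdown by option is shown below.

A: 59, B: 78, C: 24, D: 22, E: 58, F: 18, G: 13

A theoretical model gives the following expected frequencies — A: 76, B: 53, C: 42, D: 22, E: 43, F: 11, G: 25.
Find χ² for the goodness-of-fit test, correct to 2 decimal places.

A: (59 − 76)²/76 = 289/76 = 3.803
B: (78 − 53)²/53 = 625/53 = 11.792
C: (24 − 42)²/42 = 324/42 = 7.714
D: (22 − 22)²/22 = 0/22 = 0.000
E: (58 − 43)²/43 = 225/43 = 5.233
F: (18 − 11)²/11 = 49/11 = 4.455
G: (13 − 25)²/25 = 144/25 = 5.760
Sum = 38.76

38.76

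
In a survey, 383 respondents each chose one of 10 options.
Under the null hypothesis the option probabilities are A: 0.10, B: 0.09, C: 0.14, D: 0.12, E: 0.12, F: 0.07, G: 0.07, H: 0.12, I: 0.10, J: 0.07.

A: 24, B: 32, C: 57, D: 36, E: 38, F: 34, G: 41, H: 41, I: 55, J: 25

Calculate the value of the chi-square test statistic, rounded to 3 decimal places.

26.644

Expected counts E_i = n·p_i: 383×0.10 = 38.3, 383×0.09 = 34.47, 383×0.14 = 53.62, 383×0.12 = 45.96, 383×0.12 = 45.96, 383×0.07 = 26.81, 383×0.07 = 26.81, 383×0.12 = 45.96, 383×0.10 = 38.3, 383×0.07 = 26.81.
cat         O        E   (O−E)²/E
A          24     38.3     5.3392
B          32    34.47     0.1770
C          57    53.62     0.2131
D          36    45.96     2.1584
E          38    45.96     1.3786
F          34    26.81     1.9282
G          41    26.81     7.5105
H          41    45.96     0.5353
I          55     38.3     7.2817
J          25    26.81     0.1222
Sum = 26.644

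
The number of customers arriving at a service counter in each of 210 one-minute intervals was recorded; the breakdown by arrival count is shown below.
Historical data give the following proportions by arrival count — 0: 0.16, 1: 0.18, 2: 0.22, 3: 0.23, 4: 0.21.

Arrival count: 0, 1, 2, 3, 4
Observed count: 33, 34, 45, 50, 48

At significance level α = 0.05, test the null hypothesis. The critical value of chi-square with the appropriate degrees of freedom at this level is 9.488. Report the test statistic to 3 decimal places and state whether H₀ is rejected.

Expected counts E_i = n·p_i: 210×0.16 = 33.6, 210×0.18 = 37.8, 210×0.22 = 46.2, 210×0.23 = 48.3, 210×0.21 = 44.1.
cat         O        E   (O−E)²/E
0          33     33.6     0.0107
1          34     37.8     0.3820
2          45     46.2     0.0312
3          50     48.3     0.0598
4          48     44.1     0.3449
Sum = 0.829
df = 4. Since 0.829 < 9.488, we do not reject H₀.

0.829; do not reject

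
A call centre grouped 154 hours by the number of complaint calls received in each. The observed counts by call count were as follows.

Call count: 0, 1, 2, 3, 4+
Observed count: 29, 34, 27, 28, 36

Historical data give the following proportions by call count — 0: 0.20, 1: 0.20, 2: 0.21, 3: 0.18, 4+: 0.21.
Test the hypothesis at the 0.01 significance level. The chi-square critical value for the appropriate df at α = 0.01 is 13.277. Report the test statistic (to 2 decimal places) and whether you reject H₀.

1.74; do not reject

Expected counts E_i = n·p_i: 154×0.20 = 30.8, 154×0.20 = 30.8, 154×0.21 = 32.34, 154×0.18 = 27.72, 154×0.21 = 32.34.
0: (29 − 30.8)²/30.8 = 3.24/30.8 = 0.105
1: (34 − 30.8)²/30.8 = 10.24/30.8 = 0.332
2: (27 − 32.34)²/32.34 = 28.5156/32.34 = 0.882
3: (28 − 27.72)²/27.72 = 0.0784/27.72 = 0.003
4+: (36 − 32.34)²/32.34 = 13.3956/32.34 = 0.414
Sum = 1.74
df = 4. Since 1.74 < 13.277, we do not reject H₀.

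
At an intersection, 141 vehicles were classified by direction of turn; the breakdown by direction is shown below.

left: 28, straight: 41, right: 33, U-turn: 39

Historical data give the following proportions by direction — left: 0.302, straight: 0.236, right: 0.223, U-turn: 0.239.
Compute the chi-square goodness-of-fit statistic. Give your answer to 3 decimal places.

7.697

Expected counts E_i = n·p_i: 141×0.302 = 42.582, 141×0.236 = 33.276, 141×0.223 = 31.443, 141×0.239 = 33.699.
χ² = (28−42.582)²/42.582 + (41−33.276)²/33.276 + (33−31.443)²/31.443 + (39−33.699)²/33.699
   = 4.9935 + 1.7929 + 0.0771 + 0.8339
Sum = 7.697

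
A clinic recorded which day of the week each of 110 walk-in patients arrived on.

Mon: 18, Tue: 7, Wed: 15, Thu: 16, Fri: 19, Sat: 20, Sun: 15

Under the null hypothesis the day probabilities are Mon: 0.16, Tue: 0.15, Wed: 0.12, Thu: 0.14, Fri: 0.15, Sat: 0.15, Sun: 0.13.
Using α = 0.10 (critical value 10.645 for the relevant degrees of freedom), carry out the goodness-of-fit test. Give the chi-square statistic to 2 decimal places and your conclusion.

6.90; do not reject

Expected counts E_i = n·p_i: 110×0.16 = 17.6, 110×0.15 = 16.5, 110×0.12 = 13.2, 110×0.14 = 15.4, 110×0.15 = 16.5, 110×0.15 = 16.5, 110×0.13 = 14.3.
χ² = (18−17.6)²/17.6 + (7−16.5)²/16.5 + (15−13.2)²/13.2 + (16−15.4)²/15.4 + (19−16.5)²/16.5 + (20−16.5)²/16.5 + (15−14.3)²/14.3
   = 0.009 + 5.470 + 0.245 + 0.023 + 0.379 + 0.742 + 0.034
Sum = 6.90
df = 6. Since 6.90 < 10.645, we do not reject H₀.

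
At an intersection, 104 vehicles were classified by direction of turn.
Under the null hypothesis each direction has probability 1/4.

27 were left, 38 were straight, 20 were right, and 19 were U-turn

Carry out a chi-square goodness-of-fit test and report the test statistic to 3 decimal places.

Under H₀ each category has probability 1/4, so each expected count is 104/4 = 26.
χ² = (27−26)²/26 + (38−26)²/26 + (20−26)²/26 + (19−26)²/26
   = 0.0385 + 5.5385 + 1.3846 + 1.8846
Sum = 8.846

8.846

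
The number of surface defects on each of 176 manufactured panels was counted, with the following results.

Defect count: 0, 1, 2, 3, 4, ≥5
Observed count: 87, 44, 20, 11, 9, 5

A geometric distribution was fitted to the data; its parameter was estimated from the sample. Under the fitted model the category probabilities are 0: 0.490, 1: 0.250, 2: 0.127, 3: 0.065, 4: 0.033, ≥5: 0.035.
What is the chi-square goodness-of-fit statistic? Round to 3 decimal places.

Expected counts E_i = n·p_i: 176×0.490 = 86.24, 176×0.250 = 44, 176×0.127 = 22.352, 176×0.065 = 11.44, 176×0.033 = 5.808, 176×0.035 = 6.16.
0: (87 − 86.24)²/86.24 = 0.5776/86.24 = 0.0067
1: (44 − 44)²/44 = 0/44 = 0.0000
2: (20 − 22.352)²/22.352 = 5.531904/22.352 = 0.2475
3: (11 − 11.44)²/11.44 = 0.1936/11.44 = 0.0169
4: (9 − 5.808)²/5.808 = 10.188864/5.808 = 1.7543
≥5: (5 − 6.16)²/6.16 = 1.3456/6.16 = 0.2184
Sum = 2.244

2.244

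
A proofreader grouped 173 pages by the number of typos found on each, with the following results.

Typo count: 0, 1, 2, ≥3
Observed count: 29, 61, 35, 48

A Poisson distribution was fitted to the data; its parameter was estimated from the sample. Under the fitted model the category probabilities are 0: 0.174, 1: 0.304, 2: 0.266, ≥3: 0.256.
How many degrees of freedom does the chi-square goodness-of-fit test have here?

There are k = 4 categories and 1 parameter estimated from the data, so df = 4 − 1 − 1 = 2.

2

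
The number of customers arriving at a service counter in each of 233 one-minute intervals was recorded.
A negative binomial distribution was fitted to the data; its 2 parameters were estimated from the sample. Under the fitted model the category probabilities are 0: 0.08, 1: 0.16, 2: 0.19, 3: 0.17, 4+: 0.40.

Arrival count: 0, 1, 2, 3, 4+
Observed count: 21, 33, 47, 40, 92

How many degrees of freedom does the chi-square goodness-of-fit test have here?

2

There are k = 5 categories and 2 parameters estimated from the data, so df = 5 − 1 − 2 = 2.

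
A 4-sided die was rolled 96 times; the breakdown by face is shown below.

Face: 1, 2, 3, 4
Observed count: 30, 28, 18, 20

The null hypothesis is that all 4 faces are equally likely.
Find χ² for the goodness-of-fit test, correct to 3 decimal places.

4.333

Under H₀ each category has probability 1/4, so each expected count is 96/4 = 24.
cat         O        E   (O−E)²/E
1          30       24     1.5000
2          28       24     0.6667
3          18       24     1.5000
4          20       24     0.6667
Sum = 4.333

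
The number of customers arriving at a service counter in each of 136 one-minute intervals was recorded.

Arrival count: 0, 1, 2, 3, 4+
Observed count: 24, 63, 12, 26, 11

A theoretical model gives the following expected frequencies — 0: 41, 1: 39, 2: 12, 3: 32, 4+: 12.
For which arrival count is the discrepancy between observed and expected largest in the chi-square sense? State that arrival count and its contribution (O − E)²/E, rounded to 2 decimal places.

1, 14.77

χ² = (24−41)²/41 + (63−39)²/39 + (12−12)²/12 + (26−32)²/32 + (11−12)²/12
   = 7.049 + 14.769 + 0.000 + 1.125 + 0.083
The largest term is for 1: 14.77.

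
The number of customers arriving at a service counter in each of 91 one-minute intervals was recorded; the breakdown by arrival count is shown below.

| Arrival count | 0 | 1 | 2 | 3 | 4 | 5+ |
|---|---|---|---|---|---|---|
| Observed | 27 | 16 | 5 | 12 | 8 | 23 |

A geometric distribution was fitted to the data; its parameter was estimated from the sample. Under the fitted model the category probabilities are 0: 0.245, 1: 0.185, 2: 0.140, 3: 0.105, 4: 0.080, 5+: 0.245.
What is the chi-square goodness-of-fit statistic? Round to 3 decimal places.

Expected counts E_i = n·p_i: 91×0.245 = 22.295, 91×0.185 = 16.835, 91×0.140 = 12.74, 91×0.105 = 9.555, 91×0.080 = 7.28, 91×0.245 = 22.295.
cat         O        E   (O−E)²/E
0          27   22.295     0.9929
1          16   16.835     0.0414
2           5    12.74     4.7023
3          12    9.555     0.6256
4           8     7.28     0.0712
5+         23   22.295     0.0223
Sum = 6.456

6.456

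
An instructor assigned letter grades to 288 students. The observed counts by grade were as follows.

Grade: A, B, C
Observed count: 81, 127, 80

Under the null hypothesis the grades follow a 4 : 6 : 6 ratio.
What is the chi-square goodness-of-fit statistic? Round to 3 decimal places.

Ratio total = 16. Expected counts: 288×4/16 = 72, 288×6/16 = 108, 288×6/16 = 108.
cat         O        E   (O−E)²/E
A          81       72     1.1250
B         127      108     3.3426
C          80      108     7.2593
Sum = 11.727

11.727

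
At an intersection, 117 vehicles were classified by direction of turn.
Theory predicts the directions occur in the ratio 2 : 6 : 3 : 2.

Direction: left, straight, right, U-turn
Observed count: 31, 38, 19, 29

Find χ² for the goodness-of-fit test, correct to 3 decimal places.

23.222

Ratio total = 13. Expected counts: 117×2/13 = 18, 117×6/13 = 54, 117×3/13 = 27, 117×2/13 = 18.
cat           O        E   (O−E)²/E
left         31       18     9.3889
straight     38       54     4.7407
right        19       27     2.3704
U-turn       29       18     6.7222
Sum = 23.222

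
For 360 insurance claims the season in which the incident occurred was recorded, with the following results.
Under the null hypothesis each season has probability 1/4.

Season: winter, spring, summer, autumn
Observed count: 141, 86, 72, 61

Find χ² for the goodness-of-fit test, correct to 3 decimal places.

Under H₀ each category has probability 1/4, so each expected count is 360/4 = 90.
χ² = (141−90)²/90 + (86−90)²/90 + (72−90)²/90 + (61−90)²/90
   = 28.9000 + 0.1778 + 3.6000 + 9.3444
Sum = 42.022

42.022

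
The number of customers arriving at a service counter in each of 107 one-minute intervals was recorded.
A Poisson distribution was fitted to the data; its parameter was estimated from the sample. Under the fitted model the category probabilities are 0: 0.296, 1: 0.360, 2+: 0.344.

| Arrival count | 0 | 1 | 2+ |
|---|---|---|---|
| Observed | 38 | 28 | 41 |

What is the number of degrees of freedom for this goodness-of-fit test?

1

There are k = 3 categories and 1 parameter estimated from the data, so df = 3 − 1 − 1 = 1.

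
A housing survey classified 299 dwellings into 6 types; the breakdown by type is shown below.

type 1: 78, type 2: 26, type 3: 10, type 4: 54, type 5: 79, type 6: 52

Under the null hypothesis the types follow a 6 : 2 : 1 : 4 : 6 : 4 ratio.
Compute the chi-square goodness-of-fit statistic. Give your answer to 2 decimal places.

Ratio total = 23. Expected counts: 299×6/23 = 78, 299×2/23 = 26, 299×1/23 = 13, 299×4/23 = 52, 299×6/23 = 78, 299×4/23 = 52.
χ² = (78−78)²/78 + (26−26)²/26 + (10−13)²/13 + (54−52)²/52 + (79−78)²/78 + (52−52)²/52
   = 0.000 + 0.000 + 0.692 + 0.077 + 0.013 + 0.000
Sum = 0.78

0.78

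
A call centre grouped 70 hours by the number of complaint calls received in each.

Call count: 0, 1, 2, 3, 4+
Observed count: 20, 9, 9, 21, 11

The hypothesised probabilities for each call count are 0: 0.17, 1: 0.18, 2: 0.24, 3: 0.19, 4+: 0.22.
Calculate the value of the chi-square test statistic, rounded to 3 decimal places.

15.878

Expected counts E_i = n·p_i: 70×0.17 = 11.9, 70×0.18 = 12.6, 70×0.24 = 16.8, 70×0.19 = 13.3, 70×0.22 = 15.4.
cat         O        E   (O−E)²/E
0          20     11.9     5.5134
1           9     12.6     1.0286
2           9     16.8     3.6214
3          21     13.3     4.4579
4+         11     15.4     1.2571
Sum = 15.878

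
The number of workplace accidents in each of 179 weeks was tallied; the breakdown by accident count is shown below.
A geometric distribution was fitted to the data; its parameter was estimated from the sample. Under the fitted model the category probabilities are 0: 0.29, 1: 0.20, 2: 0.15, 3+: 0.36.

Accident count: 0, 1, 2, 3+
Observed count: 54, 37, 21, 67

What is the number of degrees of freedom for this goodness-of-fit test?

2

There are k = 4 categories and 1 parameter estimated from the data, so df = 4 − 1 − 1 = 2.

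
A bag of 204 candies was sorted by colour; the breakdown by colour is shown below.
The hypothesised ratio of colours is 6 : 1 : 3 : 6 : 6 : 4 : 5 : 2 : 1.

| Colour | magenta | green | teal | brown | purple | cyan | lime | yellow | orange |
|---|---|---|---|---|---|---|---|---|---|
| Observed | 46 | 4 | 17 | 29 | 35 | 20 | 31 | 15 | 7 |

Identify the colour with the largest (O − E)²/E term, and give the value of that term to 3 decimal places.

Ratio total = 34. Expected counts: 204×6/34 = 36, 204×1/34 = 6, 204×3/34 = 18, 204×6/34 = 36, 204×6/34 = 36, 204×4/34 = 24, 204×5/34 = 30, 204×2/34 = 12, 204×1/34 = 6.
magenta: (46 − 36)²/36 = 100/36 = 2.7778
green: (4 − 6)²/6 = 4/6 = 0.6667
teal: (17 − 18)²/18 = 1/18 = 0.0556
brown: (29 − 36)²/36 = 49/36 = 1.3611
purple: (35 − 36)²/36 = 1/36 = 0.0278
cyan: (20 − 24)²/24 = 16/24 = 0.6667
lime: (31 − 30)²/30 = 1/30 = 0.0333
yellow: (15 − 12)²/12 = 9/12 = 0.7500
orange: (7 − 6)²/6 = 1/6 = 0.1667
The largest term is for magenta: 2.778.

magenta, 2.778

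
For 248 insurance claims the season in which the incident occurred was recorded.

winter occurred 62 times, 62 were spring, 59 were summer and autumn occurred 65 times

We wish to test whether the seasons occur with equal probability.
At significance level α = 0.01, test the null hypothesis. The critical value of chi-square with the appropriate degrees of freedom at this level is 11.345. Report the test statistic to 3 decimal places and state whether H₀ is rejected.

Expected count for each of the 4 categories: 248/4 = 62.
cat         O        E   (O−E)²/E
winter     62       62     0.0000
spring     62       62     0.0000
summer     59       62     0.1452
autumn     65       62     0.1452
Sum = 0.290
df = 3. Since 0.290 < 11.345, we do not reject H₀.

0.290; do not reject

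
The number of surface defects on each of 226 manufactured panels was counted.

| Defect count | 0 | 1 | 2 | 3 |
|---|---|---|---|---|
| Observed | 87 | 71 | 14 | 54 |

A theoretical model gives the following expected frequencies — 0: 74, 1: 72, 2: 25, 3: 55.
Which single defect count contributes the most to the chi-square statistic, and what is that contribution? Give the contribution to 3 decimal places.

χ² = (87−74)²/74 + (71−72)²/72 + (14−25)²/25 + (54−55)²/55
   = 2.2838 + 0.0139 + 4.8400 + 0.0182
The largest term is for 2: 4.840.

2, 4.840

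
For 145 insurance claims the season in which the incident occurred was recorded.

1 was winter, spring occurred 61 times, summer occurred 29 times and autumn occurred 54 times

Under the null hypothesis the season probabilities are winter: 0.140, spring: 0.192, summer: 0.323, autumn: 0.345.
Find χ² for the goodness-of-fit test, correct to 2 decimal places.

64.95

Expected counts E_i = n·p_i: 145×0.140 = 20.3, 145×0.192 = 27.84, 145×0.323 = 46.835, 145×0.345 = 50.025.
winter: (1 − 20.3)²/20.3 = 372.49/20.3 = 18.349
spring: (61 − 27.84)²/27.84 = 1099.5856/27.84 = 39.497
summer: (29 − 46.835)²/46.835 = 318.087225/46.835 = 6.792
autumn: (54 − 50.025)²/50.025 = 15.800625/50.025 = 0.316
Sum = 64.95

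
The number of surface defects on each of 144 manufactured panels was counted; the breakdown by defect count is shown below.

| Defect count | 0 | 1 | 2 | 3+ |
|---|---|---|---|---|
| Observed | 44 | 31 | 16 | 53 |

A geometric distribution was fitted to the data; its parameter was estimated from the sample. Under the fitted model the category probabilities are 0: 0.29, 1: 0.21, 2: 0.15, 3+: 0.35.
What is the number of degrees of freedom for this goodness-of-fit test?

2

There are k = 4 categories and 1 parameter estimated from the data, so df = 4 − 1 − 1 = 2.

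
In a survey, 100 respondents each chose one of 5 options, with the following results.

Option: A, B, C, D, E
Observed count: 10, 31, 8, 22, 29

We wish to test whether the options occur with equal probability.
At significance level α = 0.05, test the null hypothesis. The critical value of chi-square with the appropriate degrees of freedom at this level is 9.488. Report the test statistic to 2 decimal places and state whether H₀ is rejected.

Expected count for each of the 5 categories: 100/5 = 20.
χ² = (10−20)²/20 + (31−20)²/20 + (8−20)²/20 + (22−20)²/20 + (29−20)²/20
   = 5.000 + 6.050 + 7.200 + 0.200 + 4.050
Sum = 22.50
df = 4. Since 22.50 > 9.488, we reject H₀.

22.50; reject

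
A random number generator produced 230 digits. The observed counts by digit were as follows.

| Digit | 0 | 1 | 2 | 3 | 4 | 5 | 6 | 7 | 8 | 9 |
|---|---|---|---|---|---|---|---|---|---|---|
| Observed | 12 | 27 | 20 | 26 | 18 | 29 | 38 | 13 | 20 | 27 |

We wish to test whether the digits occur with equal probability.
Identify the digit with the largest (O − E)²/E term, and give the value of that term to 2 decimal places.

Under H₀ each category has probability 1/10, so each expected count is 230/10 = 23.
χ² = (12−23)²/23 + (27−23)²/23 + (20−23)²/23 + (26−23)²/23 + (18−23)²/23 + (29−23)²/23 + (38−23)²/23 + (13−23)²/23 + (20−23)²/23 + (27−23)²/23
   = 5.261 + 0.696 + 0.391 + 0.391 + 1.087 + 1.565 + 9.783 + 4.348 + 0.391 + 0.696
The largest term is for 6: 9.78.

6, 9.78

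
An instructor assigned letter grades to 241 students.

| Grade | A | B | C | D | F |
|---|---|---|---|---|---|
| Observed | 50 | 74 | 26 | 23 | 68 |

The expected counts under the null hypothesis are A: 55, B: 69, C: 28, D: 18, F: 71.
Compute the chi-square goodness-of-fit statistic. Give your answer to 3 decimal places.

A: (50 − 55)²/55 = 25/55 = 0.4545
B: (74 − 69)²/69 = 25/69 = 0.3623
C: (26 − 28)²/28 = 4/28 = 0.1429
D: (23 − 18)²/18 = 25/18 = 1.3889
F: (68 − 71)²/71 = 9/71 = 0.1268
Sum = 2.475

2.475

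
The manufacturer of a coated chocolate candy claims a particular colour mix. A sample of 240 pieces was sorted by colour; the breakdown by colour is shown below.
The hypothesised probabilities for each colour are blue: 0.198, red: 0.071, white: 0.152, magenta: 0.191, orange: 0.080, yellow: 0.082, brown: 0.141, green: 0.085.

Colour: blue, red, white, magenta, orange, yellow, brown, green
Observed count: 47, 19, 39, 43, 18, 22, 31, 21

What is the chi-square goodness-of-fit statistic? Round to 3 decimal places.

1.186

Expected counts E_i = n·p_i: 240×0.198 = 47.52, 240×0.071 = 17.04, 240×0.152 = 36.48, 240×0.191 = 45.84, 240×0.080 = 19.2, 240×0.082 = 19.68, 240×0.141 = 33.84, 240×0.085 = 20.4.
cat          O        E   (O−E)²/E
blue        47    47.52     0.0057
red         19    17.04     0.2254
white       39    36.48     0.1741
magenta     43    45.84     0.1760
orange      18     19.2     0.0750
yellow      22    19.68     0.2735
brown       31    33.84     0.2383
green       21     20.4     0.0176
Sum = 1.186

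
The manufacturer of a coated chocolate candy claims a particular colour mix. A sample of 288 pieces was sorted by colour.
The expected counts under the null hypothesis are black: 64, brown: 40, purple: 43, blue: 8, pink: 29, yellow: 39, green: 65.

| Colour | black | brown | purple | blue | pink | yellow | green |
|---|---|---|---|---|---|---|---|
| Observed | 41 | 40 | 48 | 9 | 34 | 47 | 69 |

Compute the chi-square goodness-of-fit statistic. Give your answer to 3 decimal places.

11.721

black: (41 − 64)²/64 = 529/64 = 8.2656
brown: (40 − 40)²/40 = 0/40 = 0.0000
purple: (48 − 43)²/43 = 25/43 = 0.5814
blue: (9 − 8)²/8 = 1/8 = 0.1250
pink: (34 − 29)²/29 = 25/29 = 0.8621
yellow: (47 − 39)²/39 = 64/39 = 1.6410
green: (69 − 65)²/65 = 16/65 = 0.2462
Sum = 11.721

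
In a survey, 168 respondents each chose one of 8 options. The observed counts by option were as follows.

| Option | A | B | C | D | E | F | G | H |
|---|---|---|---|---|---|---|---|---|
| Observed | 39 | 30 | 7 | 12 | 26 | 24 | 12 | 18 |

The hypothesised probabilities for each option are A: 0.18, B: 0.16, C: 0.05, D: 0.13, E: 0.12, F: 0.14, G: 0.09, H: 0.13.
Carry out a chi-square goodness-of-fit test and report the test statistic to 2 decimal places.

Expected counts E_i = n·p_i: 168×0.18 = 30.24, 168×0.16 = 26.88, 168×0.05 = 8.4, 168×0.13 = 21.84, 168×0.12 = 20.16, 168×0.14 = 23.52, 168×0.09 = 15.12, 168×0.13 = 21.84.
A: (39 − 30.24)²/30.24 = 76.7376/30.24 = 2.538
B: (30 − 26.88)²/26.88 = 9.7344/26.88 = 0.362
C: (7 − 8.4)²/8.4 = 1.96/8.4 = 0.233
D: (12 − 21.84)²/21.84 = 96.8256/21.84 = 4.433
E: (26 − 20.16)²/20.16 = 34.1056/20.16 = 1.692
F: (24 − 23.52)²/23.52 = 0.2304/23.52 = 0.010
G: (12 − 15.12)²/15.12 = 9.7344/15.12 = 0.644
H: (18 − 21.84)²/21.84 = 14.7456/21.84 = 0.675
Sum = 10.59

10.59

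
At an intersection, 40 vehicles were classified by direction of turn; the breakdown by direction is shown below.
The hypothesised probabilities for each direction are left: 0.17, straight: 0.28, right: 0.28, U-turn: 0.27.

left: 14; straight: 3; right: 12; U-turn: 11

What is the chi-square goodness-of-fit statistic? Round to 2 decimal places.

13.69

Expected counts E_i = n·p_i: 40×0.17 = 6.8, 40×0.28 = 11.2, 40×0.28 = 11.2, 40×0.27 = 10.8.
cat           O        E   (O−E)²/E
left         14      6.8      7.624
straight      3     11.2      6.004
right        12     11.2      0.057
U-turn       11     10.8      0.004
Sum = 13.69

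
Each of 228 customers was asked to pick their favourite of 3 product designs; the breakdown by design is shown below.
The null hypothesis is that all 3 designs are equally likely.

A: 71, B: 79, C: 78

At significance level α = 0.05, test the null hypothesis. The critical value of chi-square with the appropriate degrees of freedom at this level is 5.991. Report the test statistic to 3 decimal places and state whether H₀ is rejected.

0.500; do not reject

Expected count for each of the 3 categories: 228/3 = 76.
χ² = (71−76)²/76 + (79−76)²/76 + (78−76)²/76
   = 0.3289 + 0.1184 + 0.0526
Sum = 0.500
df = 2. Since 0.500 < 5.991, we do not reject H₀.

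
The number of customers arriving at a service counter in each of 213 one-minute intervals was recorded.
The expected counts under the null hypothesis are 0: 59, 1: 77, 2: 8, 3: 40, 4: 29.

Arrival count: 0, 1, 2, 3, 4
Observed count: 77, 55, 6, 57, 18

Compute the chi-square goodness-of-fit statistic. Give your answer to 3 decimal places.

23.675

χ² = (77−59)²/59 + (55−77)²/77 + (6−8)²/8 + (57−40)²/40 + (18−29)²/29
   = 5.4915 + 6.2857 + 0.5000 + 7.2250 + 4.1724
Sum = 23.675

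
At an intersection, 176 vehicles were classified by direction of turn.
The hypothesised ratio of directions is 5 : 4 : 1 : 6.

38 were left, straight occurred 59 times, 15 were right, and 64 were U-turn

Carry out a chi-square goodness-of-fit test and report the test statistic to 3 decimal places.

Ratio total = 16. Expected counts: 176×5/16 = 55, 176×4/16 = 44, 176×1/16 = 11, 176×6/16 = 66.
cat           O        E   (O−E)²/E
left         38       55     5.2545
straight     59       44     5.1136
right        15       11     1.4545
U-turn       64       66     0.0606
Sum = 11.883

11.883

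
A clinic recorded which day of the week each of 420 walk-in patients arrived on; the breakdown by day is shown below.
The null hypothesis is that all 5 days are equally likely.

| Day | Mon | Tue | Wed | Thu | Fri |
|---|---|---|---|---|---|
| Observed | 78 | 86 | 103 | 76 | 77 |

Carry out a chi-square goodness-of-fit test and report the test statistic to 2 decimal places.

Under H₀ each category has probability 1/5, so each expected count is 420/5 = 84.
χ² = (78−84)²/84 + (86−84)²/84 + (103−84)²/84 + (76−84)²/84 + (77−84)²/84
   = 0.429 + 0.048 + 4.298 + 0.762 + 0.583
Sum = 6.12

6.12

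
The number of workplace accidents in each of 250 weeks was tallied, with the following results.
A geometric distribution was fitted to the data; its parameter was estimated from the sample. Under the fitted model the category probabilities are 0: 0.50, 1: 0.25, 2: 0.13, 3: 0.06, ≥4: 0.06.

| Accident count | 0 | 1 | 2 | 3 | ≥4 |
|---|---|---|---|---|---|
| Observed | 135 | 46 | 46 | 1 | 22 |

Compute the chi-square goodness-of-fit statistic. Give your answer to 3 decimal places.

27.097

Expected counts E_i = n·p_i: 250×0.50 = 125, 250×0.25 = 62.5, 250×0.13 = 32.5, 250×0.06 = 15, 250×0.06 = 15.
cat         O        E   (O−E)²/E
0         135      125     0.8000
1          46     62.5     4.3560
2          46     32.5     5.6077
3           1       15    13.0667
≥4         22       15     3.2667
Sum = 27.097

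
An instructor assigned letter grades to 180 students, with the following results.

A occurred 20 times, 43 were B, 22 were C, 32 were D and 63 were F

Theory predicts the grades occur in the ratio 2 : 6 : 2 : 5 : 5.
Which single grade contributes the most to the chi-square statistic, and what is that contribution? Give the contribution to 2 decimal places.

F, 7.20

Ratio total = 20. Expected counts: 180×2/20 = 18, 180×6/20 = 54, 180×2/20 = 18, 180×5/20 = 45, 180×5/20 = 45.
cat         O        E   (O−E)²/E
A          20       18      0.222
B          43       54      2.241
C          22       18      0.889
D          32       45      3.756
F          63       45      7.200
The largest term is for F: 7.20.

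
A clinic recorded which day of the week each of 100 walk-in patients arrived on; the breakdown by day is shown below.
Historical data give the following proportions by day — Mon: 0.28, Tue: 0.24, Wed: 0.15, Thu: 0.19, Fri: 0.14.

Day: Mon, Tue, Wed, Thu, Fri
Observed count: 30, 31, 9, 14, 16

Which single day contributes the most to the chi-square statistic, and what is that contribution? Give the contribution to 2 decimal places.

Wed, 2.40

Expected counts E_i = n·p_i: 100×0.28 = 28, 100×0.24 = 24, 100×0.15 = 15, 100×0.19 = 19, 100×0.14 = 14.
χ² = (30−28)²/28 + (31−24)²/24 + (9−15)²/15 + (14−19)²/19 + (16−14)²/14
   = 0.143 + 2.042 + 2.400 + 1.316 + 0.286
The largest term is for Wed: 2.40.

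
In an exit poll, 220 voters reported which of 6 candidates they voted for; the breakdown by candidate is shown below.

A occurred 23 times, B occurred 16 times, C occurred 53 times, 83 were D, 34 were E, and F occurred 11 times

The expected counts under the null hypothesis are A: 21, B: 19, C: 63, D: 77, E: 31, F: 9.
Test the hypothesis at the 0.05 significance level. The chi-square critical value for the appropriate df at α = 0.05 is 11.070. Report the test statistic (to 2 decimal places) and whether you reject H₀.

3.45; do not reject

A: (23 − 21)²/21 = 4/21 = 0.190
B: (16 − 19)²/19 = 9/19 = 0.474
C: (53 − 63)²/63 = 100/63 = 1.587
D: (83 − 77)²/77 = 36/77 = 0.468
E: (34 − 31)²/31 = 9/31 = 0.290
F: (11 − 9)²/9 = 4/9 = 0.444
Sum = 3.45
df = 5. Since 3.45 < 11.070, we do not reject H₀.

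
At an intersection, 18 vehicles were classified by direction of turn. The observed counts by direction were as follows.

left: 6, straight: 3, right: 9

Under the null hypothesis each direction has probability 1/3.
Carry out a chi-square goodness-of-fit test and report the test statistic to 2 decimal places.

3.00

Under H₀ each category has probability 1/3, so each expected count is 18/3 = 6.
cat           O        E   (O−E)²/E
left          6        6      0.000
straight      3        6      1.500
right         9        6      1.500
Sum = 3.00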